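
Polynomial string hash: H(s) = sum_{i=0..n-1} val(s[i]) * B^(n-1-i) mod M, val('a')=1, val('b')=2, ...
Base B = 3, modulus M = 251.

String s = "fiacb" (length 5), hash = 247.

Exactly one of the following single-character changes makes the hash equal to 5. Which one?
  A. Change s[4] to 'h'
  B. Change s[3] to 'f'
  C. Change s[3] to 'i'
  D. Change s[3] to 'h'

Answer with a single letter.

Option A: s[4]='b'->'h', delta=(8-2)*3^0 mod 251 = 6, hash=247+6 mod 251 = 2
Option B: s[3]='c'->'f', delta=(6-3)*3^1 mod 251 = 9, hash=247+9 mod 251 = 5 <-- target
Option C: s[3]='c'->'i', delta=(9-3)*3^1 mod 251 = 18, hash=247+18 mod 251 = 14
Option D: s[3]='c'->'h', delta=(8-3)*3^1 mod 251 = 15, hash=247+15 mod 251 = 11

Answer: B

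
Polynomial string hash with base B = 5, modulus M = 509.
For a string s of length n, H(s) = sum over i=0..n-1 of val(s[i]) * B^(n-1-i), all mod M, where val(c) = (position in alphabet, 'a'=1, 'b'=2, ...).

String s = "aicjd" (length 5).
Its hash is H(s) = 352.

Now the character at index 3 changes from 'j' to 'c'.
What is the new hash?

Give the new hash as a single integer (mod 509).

val('j') = 10, val('c') = 3
Position k = 3, exponent = n-1-k = 1
B^1 mod M = 5^1 mod 509 = 5
Delta = (3 - 10) * 5 mod 509 = 474
New hash = (352 + 474) mod 509 = 317

Answer: 317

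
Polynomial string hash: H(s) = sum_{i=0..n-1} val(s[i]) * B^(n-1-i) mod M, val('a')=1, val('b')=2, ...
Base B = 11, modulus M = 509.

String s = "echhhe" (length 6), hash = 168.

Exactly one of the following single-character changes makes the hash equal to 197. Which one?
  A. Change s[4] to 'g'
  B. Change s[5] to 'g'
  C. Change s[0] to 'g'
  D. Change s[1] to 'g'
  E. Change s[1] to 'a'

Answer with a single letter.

Option A: s[4]='h'->'g', delta=(7-8)*11^1 mod 509 = 498, hash=168+498 mod 509 = 157
Option B: s[5]='e'->'g', delta=(7-5)*11^0 mod 509 = 2, hash=168+2 mod 509 = 170
Option C: s[0]='e'->'g', delta=(7-5)*11^5 mod 509 = 414, hash=168+414 mod 509 = 73
Option D: s[1]='c'->'g', delta=(7-3)*11^4 mod 509 = 29, hash=168+29 mod 509 = 197 <-- target
Option E: s[1]='c'->'a', delta=(1-3)*11^4 mod 509 = 240, hash=168+240 mod 509 = 408

Answer: D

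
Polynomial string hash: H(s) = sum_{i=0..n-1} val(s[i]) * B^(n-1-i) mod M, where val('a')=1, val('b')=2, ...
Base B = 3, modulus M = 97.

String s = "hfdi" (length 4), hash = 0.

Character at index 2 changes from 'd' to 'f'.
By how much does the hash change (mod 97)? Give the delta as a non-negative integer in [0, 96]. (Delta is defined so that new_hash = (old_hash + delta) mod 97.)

Answer: 6

Derivation:
Delta formula: (val(new) - val(old)) * B^(n-1-k) mod M
  val('f') - val('d') = 6 - 4 = 2
  B^(n-1-k) = 3^1 mod 97 = 3
  Delta = 2 * 3 mod 97 = 6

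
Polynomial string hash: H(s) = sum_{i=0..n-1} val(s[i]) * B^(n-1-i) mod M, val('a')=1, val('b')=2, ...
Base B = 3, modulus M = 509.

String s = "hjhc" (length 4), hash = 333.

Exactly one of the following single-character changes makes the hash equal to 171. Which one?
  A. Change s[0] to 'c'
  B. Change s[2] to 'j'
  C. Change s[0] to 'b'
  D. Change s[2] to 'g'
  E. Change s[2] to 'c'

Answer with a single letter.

Answer: C

Derivation:
Option A: s[0]='h'->'c', delta=(3-8)*3^3 mod 509 = 374, hash=333+374 mod 509 = 198
Option B: s[2]='h'->'j', delta=(10-8)*3^1 mod 509 = 6, hash=333+6 mod 509 = 339
Option C: s[0]='h'->'b', delta=(2-8)*3^3 mod 509 = 347, hash=333+347 mod 509 = 171 <-- target
Option D: s[2]='h'->'g', delta=(7-8)*3^1 mod 509 = 506, hash=333+506 mod 509 = 330
Option E: s[2]='h'->'c', delta=(3-8)*3^1 mod 509 = 494, hash=333+494 mod 509 = 318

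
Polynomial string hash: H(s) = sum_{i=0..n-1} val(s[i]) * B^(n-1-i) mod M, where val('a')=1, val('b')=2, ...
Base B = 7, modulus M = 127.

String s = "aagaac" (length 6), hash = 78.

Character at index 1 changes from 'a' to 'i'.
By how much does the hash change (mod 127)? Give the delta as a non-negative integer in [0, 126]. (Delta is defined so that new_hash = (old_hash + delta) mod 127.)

Delta formula: (val(new) - val(old)) * B^(n-1-k) mod M
  val('i') - val('a') = 9 - 1 = 8
  B^(n-1-k) = 7^4 mod 127 = 115
  Delta = 8 * 115 mod 127 = 31

Answer: 31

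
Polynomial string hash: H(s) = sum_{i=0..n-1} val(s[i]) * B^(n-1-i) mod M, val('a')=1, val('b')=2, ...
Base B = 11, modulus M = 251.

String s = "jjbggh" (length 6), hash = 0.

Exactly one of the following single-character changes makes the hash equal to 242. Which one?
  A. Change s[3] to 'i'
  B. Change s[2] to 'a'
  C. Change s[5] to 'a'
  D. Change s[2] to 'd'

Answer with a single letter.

Option A: s[3]='g'->'i', delta=(9-7)*11^2 mod 251 = 242, hash=0+242 mod 251 = 242 <-- target
Option B: s[2]='b'->'a', delta=(1-2)*11^3 mod 251 = 175, hash=0+175 mod 251 = 175
Option C: s[5]='h'->'a', delta=(1-8)*11^0 mod 251 = 244, hash=0+244 mod 251 = 244
Option D: s[2]='b'->'d', delta=(4-2)*11^3 mod 251 = 152, hash=0+152 mod 251 = 152

Answer: A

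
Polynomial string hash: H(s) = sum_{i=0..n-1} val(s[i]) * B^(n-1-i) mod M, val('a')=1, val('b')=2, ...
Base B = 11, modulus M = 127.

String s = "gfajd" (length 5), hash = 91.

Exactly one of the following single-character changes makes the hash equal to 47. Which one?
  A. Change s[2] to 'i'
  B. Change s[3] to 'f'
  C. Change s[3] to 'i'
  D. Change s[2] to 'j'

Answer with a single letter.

Answer: B

Derivation:
Option A: s[2]='a'->'i', delta=(9-1)*11^2 mod 127 = 79, hash=91+79 mod 127 = 43
Option B: s[3]='j'->'f', delta=(6-10)*11^1 mod 127 = 83, hash=91+83 mod 127 = 47 <-- target
Option C: s[3]='j'->'i', delta=(9-10)*11^1 mod 127 = 116, hash=91+116 mod 127 = 80
Option D: s[2]='a'->'j', delta=(10-1)*11^2 mod 127 = 73, hash=91+73 mod 127 = 37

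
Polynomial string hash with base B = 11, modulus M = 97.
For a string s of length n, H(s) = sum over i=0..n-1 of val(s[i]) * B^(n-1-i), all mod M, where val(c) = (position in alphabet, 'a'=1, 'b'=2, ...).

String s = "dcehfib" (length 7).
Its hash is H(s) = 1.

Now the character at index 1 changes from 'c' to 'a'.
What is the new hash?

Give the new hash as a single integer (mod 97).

val('c') = 3, val('a') = 1
Position k = 1, exponent = n-1-k = 5
B^5 mod M = 11^5 mod 97 = 31
Delta = (1 - 3) * 31 mod 97 = 35
New hash = (1 + 35) mod 97 = 36

Answer: 36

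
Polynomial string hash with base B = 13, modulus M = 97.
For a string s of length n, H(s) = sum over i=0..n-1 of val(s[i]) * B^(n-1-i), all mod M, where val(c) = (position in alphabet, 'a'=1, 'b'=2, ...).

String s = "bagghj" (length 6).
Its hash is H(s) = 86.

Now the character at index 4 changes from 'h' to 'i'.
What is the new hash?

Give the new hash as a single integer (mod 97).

val('h') = 8, val('i') = 9
Position k = 4, exponent = n-1-k = 1
B^1 mod M = 13^1 mod 97 = 13
Delta = (9 - 8) * 13 mod 97 = 13
New hash = (86 + 13) mod 97 = 2

Answer: 2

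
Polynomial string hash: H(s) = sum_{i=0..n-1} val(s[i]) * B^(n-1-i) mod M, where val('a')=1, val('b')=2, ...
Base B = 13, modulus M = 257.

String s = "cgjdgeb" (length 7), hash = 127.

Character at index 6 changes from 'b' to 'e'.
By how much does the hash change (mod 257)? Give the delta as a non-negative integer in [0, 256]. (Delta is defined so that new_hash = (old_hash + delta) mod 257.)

Answer: 3

Derivation:
Delta formula: (val(new) - val(old)) * B^(n-1-k) mod M
  val('e') - val('b') = 5 - 2 = 3
  B^(n-1-k) = 13^0 mod 257 = 1
  Delta = 3 * 1 mod 257 = 3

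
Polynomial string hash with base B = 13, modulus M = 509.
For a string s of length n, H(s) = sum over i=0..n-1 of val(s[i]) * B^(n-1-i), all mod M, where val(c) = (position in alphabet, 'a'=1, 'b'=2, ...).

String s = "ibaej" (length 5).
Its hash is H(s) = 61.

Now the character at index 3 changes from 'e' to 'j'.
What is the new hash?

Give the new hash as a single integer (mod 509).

Answer: 126

Derivation:
val('e') = 5, val('j') = 10
Position k = 3, exponent = n-1-k = 1
B^1 mod M = 13^1 mod 509 = 13
Delta = (10 - 5) * 13 mod 509 = 65
New hash = (61 + 65) mod 509 = 126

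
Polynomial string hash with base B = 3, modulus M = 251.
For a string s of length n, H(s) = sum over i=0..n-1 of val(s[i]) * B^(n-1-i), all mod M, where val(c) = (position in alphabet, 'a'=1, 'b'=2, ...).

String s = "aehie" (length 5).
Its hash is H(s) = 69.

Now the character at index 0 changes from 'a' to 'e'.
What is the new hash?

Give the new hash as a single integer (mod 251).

Answer: 142

Derivation:
val('a') = 1, val('e') = 5
Position k = 0, exponent = n-1-k = 4
B^4 mod M = 3^4 mod 251 = 81
Delta = (5 - 1) * 81 mod 251 = 73
New hash = (69 + 73) mod 251 = 142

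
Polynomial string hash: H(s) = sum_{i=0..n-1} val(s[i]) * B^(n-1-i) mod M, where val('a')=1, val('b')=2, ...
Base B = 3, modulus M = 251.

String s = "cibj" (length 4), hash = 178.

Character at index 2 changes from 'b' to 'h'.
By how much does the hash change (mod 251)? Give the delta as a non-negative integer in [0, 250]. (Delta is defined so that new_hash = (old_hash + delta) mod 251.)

Delta formula: (val(new) - val(old)) * B^(n-1-k) mod M
  val('h') - val('b') = 8 - 2 = 6
  B^(n-1-k) = 3^1 mod 251 = 3
  Delta = 6 * 3 mod 251 = 18

Answer: 18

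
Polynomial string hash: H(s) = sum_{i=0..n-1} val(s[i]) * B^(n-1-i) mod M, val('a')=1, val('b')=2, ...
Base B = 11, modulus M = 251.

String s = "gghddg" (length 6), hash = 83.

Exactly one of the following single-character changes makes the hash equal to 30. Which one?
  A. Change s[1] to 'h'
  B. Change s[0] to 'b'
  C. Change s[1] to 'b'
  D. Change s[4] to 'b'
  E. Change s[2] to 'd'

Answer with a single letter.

Answer: E

Derivation:
Option A: s[1]='g'->'h', delta=(8-7)*11^4 mod 251 = 83, hash=83+83 mod 251 = 166
Option B: s[0]='g'->'b', delta=(2-7)*11^5 mod 251 = 204, hash=83+204 mod 251 = 36
Option C: s[1]='g'->'b', delta=(2-7)*11^4 mod 251 = 87, hash=83+87 mod 251 = 170
Option D: s[4]='d'->'b', delta=(2-4)*11^1 mod 251 = 229, hash=83+229 mod 251 = 61
Option E: s[2]='h'->'d', delta=(4-8)*11^3 mod 251 = 198, hash=83+198 mod 251 = 30 <-- target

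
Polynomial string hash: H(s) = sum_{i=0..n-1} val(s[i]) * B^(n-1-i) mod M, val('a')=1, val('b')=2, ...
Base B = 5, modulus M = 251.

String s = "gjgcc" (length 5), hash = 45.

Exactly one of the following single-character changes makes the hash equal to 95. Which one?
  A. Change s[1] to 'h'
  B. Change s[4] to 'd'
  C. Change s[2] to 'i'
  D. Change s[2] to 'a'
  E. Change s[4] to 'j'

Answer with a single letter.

Answer: C

Derivation:
Option A: s[1]='j'->'h', delta=(8-10)*5^3 mod 251 = 1, hash=45+1 mod 251 = 46
Option B: s[4]='c'->'d', delta=(4-3)*5^0 mod 251 = 1, hash=45+1 mod 251 = 46
Option C: s[2]='g'->'i', delta=(9-7)*5^2 mod 251 = 50, hash=45+50 mod 251 = 95 <-- target
Option D: s[2]='g'->'a', delta=(1-7)*5^2 mod 251 = 101, hash=45+101 mod 251 = 146
Option E: s[4]='c'->'j', delta=(10-3)*5^0 mod 251 = 7, hash=45+7 mod 251 = 52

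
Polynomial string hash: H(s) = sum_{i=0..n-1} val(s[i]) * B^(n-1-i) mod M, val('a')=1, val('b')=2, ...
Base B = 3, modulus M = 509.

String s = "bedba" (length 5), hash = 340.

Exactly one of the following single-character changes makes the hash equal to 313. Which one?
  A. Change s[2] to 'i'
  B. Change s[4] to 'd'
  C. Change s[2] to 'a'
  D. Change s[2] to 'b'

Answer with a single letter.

Option A: s[2]='d'->'i', delta=(9-4)*3^2 mod 509 = 45, hash=340+45 mod 509 = 385
Option B: s[4]='a'->'d', delta=(4-1)*3^0 mod 509 = 3, hash=340+3 mod 509 = 343
Option C: s[2]='d'->'a', delta=(1-4)*3^2 mod 509 = 482, hash=340+482 mod 509 = 313 <-- target
Option D: s[2]='d'->'b', delta=(2-4)*3^2 mod 509 = 491, hash=340+491 mod 509 = 322

Answer: C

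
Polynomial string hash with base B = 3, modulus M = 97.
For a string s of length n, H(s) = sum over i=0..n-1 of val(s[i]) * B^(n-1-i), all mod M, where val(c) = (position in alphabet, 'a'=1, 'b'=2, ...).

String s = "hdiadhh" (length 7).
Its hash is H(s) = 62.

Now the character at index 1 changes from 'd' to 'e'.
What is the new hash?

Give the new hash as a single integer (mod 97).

val('d') = 4, val('e') = 5
Position k = 1, exponent = n-1-k = 5
B^5 mod M = 3^5 mod 97 = 49
Delta = (5 - 4) * 49 mod 97 = 49
New hash = (62 + 49) mod 97 = 14

Answer: 14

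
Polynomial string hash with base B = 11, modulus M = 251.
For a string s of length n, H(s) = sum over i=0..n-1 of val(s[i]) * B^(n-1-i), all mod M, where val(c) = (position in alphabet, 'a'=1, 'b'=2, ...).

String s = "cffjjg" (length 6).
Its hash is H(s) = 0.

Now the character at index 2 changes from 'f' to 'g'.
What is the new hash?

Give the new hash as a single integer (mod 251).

val('f') = 6, val('g') = 7
Position k = 2, exponent = n-1-k = 3
B^3 mod M = 11^3 mod 251 = 76
Delta = (7 - 6) * 76 mod 251 = 76
New hash = (0 + 76) mod 251 = 76

Answer: 76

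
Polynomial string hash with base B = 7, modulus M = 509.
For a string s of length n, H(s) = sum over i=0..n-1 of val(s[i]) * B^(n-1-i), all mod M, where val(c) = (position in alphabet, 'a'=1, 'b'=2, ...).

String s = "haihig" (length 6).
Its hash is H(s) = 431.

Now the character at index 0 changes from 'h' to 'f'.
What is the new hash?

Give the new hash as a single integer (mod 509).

Answer: 411

Derivation:
val('h') = 8, val('f') = 6
Position k = 0, exponent = n-1-k = 5
B^5 mod M = 7^5 mod 509 = 10
Delta = (6 - 8) * 10 mod 509 = 489
New hash = (431 + 489) mod 509 = 411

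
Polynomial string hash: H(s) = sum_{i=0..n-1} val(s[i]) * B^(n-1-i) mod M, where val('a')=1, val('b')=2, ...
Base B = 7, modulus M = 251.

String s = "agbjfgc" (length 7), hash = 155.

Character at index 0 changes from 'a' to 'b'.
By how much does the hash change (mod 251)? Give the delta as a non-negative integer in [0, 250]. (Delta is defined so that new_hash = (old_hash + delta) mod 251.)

Delta formula: (val(new) - val(old)) * B^(n-1-k) mod M
  val('b') - val('a') = 2 - 1 = 1
  B^(n-1-k) = 7^6 mod 251 = 181
  Delta = 1 * 181 mod 251 = 181

Answer: 181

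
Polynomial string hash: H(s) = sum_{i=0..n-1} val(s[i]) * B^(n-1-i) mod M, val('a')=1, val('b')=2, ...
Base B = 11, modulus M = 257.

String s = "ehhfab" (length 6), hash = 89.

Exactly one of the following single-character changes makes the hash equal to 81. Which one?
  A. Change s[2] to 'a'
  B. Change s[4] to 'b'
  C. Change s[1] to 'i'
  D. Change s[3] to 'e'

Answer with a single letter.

Option A: s[2]='h'->'a', delta=(1-8)*11^3 mod 257 = 192, hash=89+192 mod 257 = 24
Option B: s[4]='a'->'b', delta=(2-1)*11^1 mod 257 = 11, hash=89+11 mod 257 = 100
Option C: s[1]='h'->'i', delta=(9-8)*11^4 mod 257 = 249, hash=89+249 mod 257 = 81 <-- target
Option D: s[3]='f'->'e', delta=(5-6)*11^2 mod 257 = 136, hash=89+136 mod 257 = 225

Answer: C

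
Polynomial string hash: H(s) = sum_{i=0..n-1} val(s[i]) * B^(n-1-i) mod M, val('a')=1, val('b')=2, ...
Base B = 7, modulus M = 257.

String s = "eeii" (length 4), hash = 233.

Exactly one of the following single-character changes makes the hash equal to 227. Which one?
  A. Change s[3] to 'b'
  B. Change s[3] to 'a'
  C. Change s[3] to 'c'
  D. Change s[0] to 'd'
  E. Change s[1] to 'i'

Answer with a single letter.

Answer: C

Derivation:
Option A: s[3]='i'->'b', delta=(2-9)*7^0 mod 257 = 250, hash=233+250 mod 257 = 226
Option B: s[3]='i'->'a', delta=(1-9)*7^0 mod 257 = 249, hash=233+249 mod 257 = 225
Option C: s[3]='i'->'c', delta=(3-9)*7^0 mod 257 = 251, hash=233+251 mod 257 = 227 <-- target
Option D: s[0]='e'->'d', delta=(4-5)*7^3 mod 257 = 171, hash=233+171 mod 257 = 147
Option E: s[1]='e'->'i', delta=(9-5)*7^2 mod 257 = 196, hash=233+196 mod 257 = 172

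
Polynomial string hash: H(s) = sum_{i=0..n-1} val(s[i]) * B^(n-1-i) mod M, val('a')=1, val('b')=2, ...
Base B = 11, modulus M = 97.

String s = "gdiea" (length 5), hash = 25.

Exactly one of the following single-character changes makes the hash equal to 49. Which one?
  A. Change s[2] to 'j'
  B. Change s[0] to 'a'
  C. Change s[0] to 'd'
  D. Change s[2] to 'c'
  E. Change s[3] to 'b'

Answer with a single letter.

Answer: A

Derivation:
Option A: s[2]='i'->'j', delta=(10-9)*11^2 mod 97 = 24, hash=25+24 mod 97 = 49 <-- target
Option B: s[0]='g'->'a', delta=(1-7)*11^4 mod 97 = 36, hash=25+36 mod 97 = 61
Option C: s[0]='g'->'d', delta=(4-7)*11^4 mod 97 = 18, hash=25+18 mod 97 = 43
Option D: s[2]='i'->'c', delta=(3-9)*11^2 mod 97 = 50, hash=25+50 mod 97 = 75
Option E: s[3]='e'->'b', delta=(2-5)*11^1 mod 97 = 64, hash=25+64 mod 97 = 89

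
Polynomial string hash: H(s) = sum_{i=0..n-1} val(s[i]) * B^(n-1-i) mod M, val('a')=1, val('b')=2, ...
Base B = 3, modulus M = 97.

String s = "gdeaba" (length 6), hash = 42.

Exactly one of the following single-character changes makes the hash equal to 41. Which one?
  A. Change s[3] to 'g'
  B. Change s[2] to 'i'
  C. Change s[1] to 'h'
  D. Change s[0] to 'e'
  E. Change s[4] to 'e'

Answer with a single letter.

Answer: D

Derivation:
Option A: s[3]='a'->'g', delta=(7-1)*3^2 mod 97 = 54, hash=42+54 mod 97 = 96
Option B: s[2]='e'->'i', delta=(9-5)*3^3 mod 97 = 11, hash=42+11 mod 97 = 53
Option C: s[1]='d'->'h', delta=(8-4)*3^4 mod 97 = 33, hash=42+33 mod 97 = 75
Option D: s[0]='g'->'e', delta=(5-7)*3^5 mod 97 = 96, hash=42+96 mod 97 = 41 <-- target
Option E: s[4]='b'->'e', delta=(5-2)*3^1 mod 97 = 9, hash=42+9 mod 97 = 51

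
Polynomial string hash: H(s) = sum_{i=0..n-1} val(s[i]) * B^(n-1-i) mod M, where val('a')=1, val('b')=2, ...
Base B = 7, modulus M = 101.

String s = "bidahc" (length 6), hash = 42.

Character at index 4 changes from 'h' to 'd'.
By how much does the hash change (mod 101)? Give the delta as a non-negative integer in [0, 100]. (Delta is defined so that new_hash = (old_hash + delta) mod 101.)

Answer: 73

Derivation:
Delta formula: (val(new) - val(old)) * B^(n-1-k) mod M
  val('d') - val('h') = 4 - 8 = -4
  B^(n-1-k) = 7^1 mod 101 = 7
  Delta = -4 * 7 mod 101 = 73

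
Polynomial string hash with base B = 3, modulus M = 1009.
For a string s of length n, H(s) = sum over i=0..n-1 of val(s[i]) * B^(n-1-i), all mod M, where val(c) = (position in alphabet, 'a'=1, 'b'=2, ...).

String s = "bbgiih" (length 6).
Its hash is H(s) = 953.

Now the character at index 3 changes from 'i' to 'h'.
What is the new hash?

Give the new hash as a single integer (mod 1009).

val('i') = 9, val('h') = 8
Position k = 3, exponent = n-1-k = 2
B^2 mod M = 3^2 mod 1009 = 9
Delta = (8 - 9) * 9 mod 1009 = 1000
New hash = (953 + 1000) mod 1009 = 944

Answer: 944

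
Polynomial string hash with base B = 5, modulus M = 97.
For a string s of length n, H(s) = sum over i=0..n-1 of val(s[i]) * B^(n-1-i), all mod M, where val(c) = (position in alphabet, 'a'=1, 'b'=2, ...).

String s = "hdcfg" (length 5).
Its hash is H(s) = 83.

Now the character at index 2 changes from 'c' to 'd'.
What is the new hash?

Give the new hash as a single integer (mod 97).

val('c') = 3, val('d') = 4
Position k = 2, exponent = n-1-k = 2
B^2 mod M = 5^2 mod 97 = 25
Delta = (4 - 3) * 25 mod 97 = 25
New hash = (83 + 25) mod 97 = 11

Answer: 11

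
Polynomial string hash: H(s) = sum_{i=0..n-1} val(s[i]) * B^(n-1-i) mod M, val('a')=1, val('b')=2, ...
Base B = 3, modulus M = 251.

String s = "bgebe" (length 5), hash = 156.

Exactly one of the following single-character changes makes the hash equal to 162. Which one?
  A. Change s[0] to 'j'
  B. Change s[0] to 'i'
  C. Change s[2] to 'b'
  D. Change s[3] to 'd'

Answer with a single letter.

Option A: s[0]='b'->'j', delta=(10-2)*3^4 mod 251 = 146, hash=156+146 mod 251 = 51
Option B: s[0]='b'->'i', delta=(9-2)*3^4 mod 251 = 65, hash=156+65 mod 251 = 221
Option C: s[2]='e'->'b', delta=(2-5)*3^2 mod 251 = 224, hash=156+224 mod 251 = 129
Option D: s[3]='b'->'d', delta=(4-2)*3^1 mod 251 = 6, hash=156+6 mod 251 = 162 <-- target

Answer: D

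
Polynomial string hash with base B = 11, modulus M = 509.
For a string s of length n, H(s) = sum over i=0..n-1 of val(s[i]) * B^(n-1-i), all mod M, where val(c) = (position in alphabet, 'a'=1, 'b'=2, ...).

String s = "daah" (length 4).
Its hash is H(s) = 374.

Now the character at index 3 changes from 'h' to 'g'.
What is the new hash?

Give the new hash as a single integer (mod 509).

Answer: 373

Derivation:
val('h') = 8, val('g') = 7
Position k = 3, exponent = n-1-k = 0
B^0 mod M = 11^0 mod 509 = 1
Delta = (7 - 8) * 1 mod 509 = 508
New hash = (374 + 508) mod 509 = 373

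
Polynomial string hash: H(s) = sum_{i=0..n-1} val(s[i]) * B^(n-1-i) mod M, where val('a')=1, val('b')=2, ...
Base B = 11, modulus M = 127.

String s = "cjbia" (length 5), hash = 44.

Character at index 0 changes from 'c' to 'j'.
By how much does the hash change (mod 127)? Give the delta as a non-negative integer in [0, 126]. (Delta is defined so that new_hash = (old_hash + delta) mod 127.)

Delta formula: (val(new) - val(old)) * B^(n-1-k) mod M
  val('j') - val('c') = 10 - 3 = 7
  B^(n-1-k) = 11^4 mod 127 = 36
  Delta = 7 * 36 mod 127 = 125

Answer: 125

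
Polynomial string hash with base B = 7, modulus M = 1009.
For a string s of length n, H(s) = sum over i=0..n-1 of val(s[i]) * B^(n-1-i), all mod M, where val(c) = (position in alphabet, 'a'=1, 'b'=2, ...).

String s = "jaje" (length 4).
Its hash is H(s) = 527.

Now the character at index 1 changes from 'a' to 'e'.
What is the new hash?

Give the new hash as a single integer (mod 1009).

val('a') = 1, val('e') = 5
Position k = 1, exponent = n-1-k = 2
B^2 mod M = 7^2 mod 1009 = 49
Delta = (5 - 1) * 49 mod 1009 = 196
New hash = (527 + 196) mod 1009 = 723

Answer: 723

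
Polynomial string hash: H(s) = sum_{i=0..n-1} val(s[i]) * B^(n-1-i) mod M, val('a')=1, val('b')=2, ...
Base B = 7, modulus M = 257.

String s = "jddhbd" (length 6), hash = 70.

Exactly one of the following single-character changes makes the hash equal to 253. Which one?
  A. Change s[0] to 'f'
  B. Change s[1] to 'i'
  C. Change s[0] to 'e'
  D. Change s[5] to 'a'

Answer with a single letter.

Option A: s[0]='j'->'f', delta=(6-10)*7^5 mod 257 = 106, hash=70+106 mod 257 = 176
Option B: s[1]='d'->'i', delta=(9-4)*7^4 mod 257 = 183, hash=70+183 mod 257 = 253 <-- target
Option C: s[0]='j'->'e', delta=(5-10)*7^5 mod 257 = 4, hash=70+4 mod 257 = 74
Option D: s[5]='d'->'a', delta=(1-4)*7^0 mod 257 = 254, hash=70+254 mod 257 = 67

Answer: B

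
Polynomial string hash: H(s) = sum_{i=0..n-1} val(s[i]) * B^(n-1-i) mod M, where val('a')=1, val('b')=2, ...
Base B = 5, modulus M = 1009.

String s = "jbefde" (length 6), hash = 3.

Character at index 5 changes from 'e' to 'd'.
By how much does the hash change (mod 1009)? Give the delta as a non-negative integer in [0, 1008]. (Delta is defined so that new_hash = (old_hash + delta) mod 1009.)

Delta formula: (val(new) - val(old)) * B^(n-1-k) mod M
  val('d') - val('e') = 4 - 5 = -1
  B^(n-1-k) = 5^0 mod 1009 = 1
  Delta = -1 * 1 mod 1009 = 1008

Answer: 1008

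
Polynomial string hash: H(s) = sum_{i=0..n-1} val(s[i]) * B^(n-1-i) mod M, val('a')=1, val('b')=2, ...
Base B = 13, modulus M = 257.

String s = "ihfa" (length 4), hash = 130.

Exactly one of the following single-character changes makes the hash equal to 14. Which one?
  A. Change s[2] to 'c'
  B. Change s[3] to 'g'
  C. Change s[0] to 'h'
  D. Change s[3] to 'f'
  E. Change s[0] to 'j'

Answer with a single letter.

Option A: s[2]='f'->'c', delta=(3-6)*13^1 mod 257 = 218, hash=130+218 mod 257 = 91
Option B: s[3]='a'->'g', delta=(7-1)*13^0 mod 257 = 6, hash=130+6 mod 257 = 136
Option C: s[0]='i'->'h', delta=(8-9)*13^3 mod 257 = 116, hash=130+116 mod 257 = 246
Option D: s[3]='a'->'f', delta=(6-1)*13^0 mod 257 = 5, hash=130+5 mod 257 = 135
Option E: s[0]='i'->'j', delta=(10-9)*13^3 mod 257 = 141, hash=130+141 mod 257 = 14 <-- target

Answer: E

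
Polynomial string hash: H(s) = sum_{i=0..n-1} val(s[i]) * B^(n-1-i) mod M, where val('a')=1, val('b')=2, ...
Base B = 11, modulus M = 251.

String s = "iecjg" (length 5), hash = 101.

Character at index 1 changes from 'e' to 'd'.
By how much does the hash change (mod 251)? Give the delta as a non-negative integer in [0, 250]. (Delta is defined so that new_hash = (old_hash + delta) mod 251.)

Delta formula: (val(new) - val(old)) * B^(n-1-k) mod M
  val('d') - val('e') = 4 - 5 = -1
  B^(n-1-k) = 11^3 mod 251 = 76
  Delta = -1 * 76 mod 251 = 175

Answer: 175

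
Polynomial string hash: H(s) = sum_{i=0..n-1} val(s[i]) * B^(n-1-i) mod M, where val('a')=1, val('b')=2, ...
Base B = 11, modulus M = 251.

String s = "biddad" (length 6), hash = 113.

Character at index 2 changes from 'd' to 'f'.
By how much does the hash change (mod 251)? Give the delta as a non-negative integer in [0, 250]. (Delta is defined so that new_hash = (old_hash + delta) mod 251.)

Answer: 152

Derivation:
Delta formula: (val(new) - val(old)) * B^(n-1-k) mod M
  val('f') - val('d') = 6 - 4 = 2
  B^(n-1-k) = 11^3 mod 251 = 76
  Delta = 2 * 76 mod 251 = 152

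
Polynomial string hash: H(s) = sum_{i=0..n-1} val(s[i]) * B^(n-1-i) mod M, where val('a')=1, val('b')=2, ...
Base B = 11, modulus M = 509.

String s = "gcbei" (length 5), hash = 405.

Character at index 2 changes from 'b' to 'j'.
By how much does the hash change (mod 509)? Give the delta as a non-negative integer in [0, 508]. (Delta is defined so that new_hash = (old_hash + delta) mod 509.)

Delta formula: (val(new) - val(old)) * B^(n-1-k) mod M
  val('j') - val('b') = 10 - 2 = 8
  B^(n-1-k) = 11^2 mod 509 = 121
  Delta = 8 * 121 mod 509 = 459

Answer: 459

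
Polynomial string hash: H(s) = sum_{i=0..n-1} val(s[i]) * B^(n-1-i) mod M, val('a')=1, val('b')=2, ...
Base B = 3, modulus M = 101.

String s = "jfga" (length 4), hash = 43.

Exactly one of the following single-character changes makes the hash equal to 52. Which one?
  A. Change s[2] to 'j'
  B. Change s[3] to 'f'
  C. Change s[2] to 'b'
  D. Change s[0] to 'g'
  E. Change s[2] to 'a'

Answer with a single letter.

Option A: s[2]='g'->'j', delta=(10-7)*3^1 mod 101 = 9, hash=43+9 mod 101 = 52 <-- target
Option B: s[3]='a'->'f', delta=(6-1)*3^0 mod 101 = 5, hash=43+5 mod 101 = 48
Option C: s[2]='g'->'b', delta=(2-7)*3^1 mod 101 = 86, hash=43+86 mod 101 = 28
Option D: s[0]='j'->'g', delta=(7-10)*3^3 mod 101 = 20, hash=43+20 mod 101 = 63
Option E: s[2]='g'->'a', delta=(1-7)*3^1 mod 101 = 83, hash=43+83 mod 101 = 25

Answer: A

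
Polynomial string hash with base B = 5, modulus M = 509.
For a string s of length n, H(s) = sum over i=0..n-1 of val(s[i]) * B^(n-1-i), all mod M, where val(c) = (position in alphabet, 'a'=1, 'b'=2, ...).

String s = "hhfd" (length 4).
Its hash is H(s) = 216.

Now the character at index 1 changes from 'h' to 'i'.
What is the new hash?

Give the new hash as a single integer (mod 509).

Answer: 241

Derivation:
val('h') = 8, val('i') = 9
Position k = 1, exponent = n-1-k = 2
B^2 mod M = 5^2 mod 509 = 25
Delta = (9 - 8) * 25 mod 509 = 25
New hash = (216 + 25) mod 509 = 241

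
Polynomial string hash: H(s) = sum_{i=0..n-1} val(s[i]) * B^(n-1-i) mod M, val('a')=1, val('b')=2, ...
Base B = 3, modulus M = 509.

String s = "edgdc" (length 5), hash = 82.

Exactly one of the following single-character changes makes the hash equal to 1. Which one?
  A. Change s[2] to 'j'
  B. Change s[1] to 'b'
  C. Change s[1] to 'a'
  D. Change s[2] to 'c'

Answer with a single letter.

Option A: s[2]='g'->'j', delta=(10-7)*3^2 mod 509 = 27, hash=82+27 mod 509 = 109
Option B: s[1]='d'->'b', delta=(2-4)*3^3 mod 509 = 455, hash=82+455 mod 509 = 28
Option C: s[1]='d'->'a', delta=(1-4)*3^3 mod 509 = 428, hash=82+428 mod 509 = 1 <-- target
Option D: s[2]='g'->'c', delta=(3-7)*3^2 mod 509 = 473, hash=82+473 mod 509 = 46

Answer: C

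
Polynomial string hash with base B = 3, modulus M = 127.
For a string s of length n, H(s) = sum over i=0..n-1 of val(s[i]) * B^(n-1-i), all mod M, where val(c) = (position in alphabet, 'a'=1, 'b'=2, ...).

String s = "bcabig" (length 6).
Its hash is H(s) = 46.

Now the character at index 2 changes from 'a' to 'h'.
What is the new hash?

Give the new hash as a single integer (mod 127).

Answer: 108

Derivation:
val('a') = 1, val('h') = 8
Position k = 2, exponent = n-1-k = 3
B^3 mod M = 3^3 mod 127 = 27
Delta = (8 - 1) * 27 mod 127 = 62
New hash = (46 + 62) mod 127 = 108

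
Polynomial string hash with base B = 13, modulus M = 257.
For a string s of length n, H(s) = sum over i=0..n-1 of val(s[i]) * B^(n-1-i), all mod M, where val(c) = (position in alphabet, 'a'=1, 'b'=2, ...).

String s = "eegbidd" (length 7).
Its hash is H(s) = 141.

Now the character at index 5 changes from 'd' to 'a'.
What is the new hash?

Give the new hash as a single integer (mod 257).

val('d') = 4, val('a') = 1
Position k = 5, exponent = n-1-k = 1
B^1 mod M = 13^1 mod 257 = 13
Delta = (1 - 4) * 13 mod 257 = 218
New hash = (141 + 218) mod 257 = 102

Answer: 102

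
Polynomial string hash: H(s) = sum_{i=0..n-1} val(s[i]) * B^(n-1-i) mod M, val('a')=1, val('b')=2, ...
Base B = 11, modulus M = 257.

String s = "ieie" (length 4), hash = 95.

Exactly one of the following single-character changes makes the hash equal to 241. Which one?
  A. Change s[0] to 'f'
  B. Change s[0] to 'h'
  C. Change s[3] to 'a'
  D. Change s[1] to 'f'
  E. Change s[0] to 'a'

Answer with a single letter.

Option A: s[0]='i'->'f', delta=(6-9)*11^3 mod 257 = 119, hash=95+119 mod 257 = 214
Option B: s[0]='i'->'h', delta=(8-9)*11^3 mod 257 = 211, hash=95+211 mod 257 = 49
Option C: s[3]='e'->'a', delta=(1-5)*11^0 mod 257 = 253, hash=95+253 mod 257 = 91
Option D: s[1]='e'->'f', delta=(6-5)*11^2 mod 257 = 121, hash=95+121 mod 257 = 216
Option E: s[0]='i'->'a', delta=(1-9)*11^3 mod 257 = 146, hash=95+146 mod 257 = 241 <-- target

Answer: E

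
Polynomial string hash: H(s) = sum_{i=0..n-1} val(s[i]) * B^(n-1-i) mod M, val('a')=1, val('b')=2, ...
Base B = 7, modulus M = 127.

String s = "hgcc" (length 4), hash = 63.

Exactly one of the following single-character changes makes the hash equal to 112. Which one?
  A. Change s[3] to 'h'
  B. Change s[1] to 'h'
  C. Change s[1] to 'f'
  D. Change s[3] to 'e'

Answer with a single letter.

Option A: s[3]='c'->'h', delta=(8-3)*7^0 mod 127 = 5, hash=63+5 mod 127 = 68
Option B: s[1]='g'->'h', delta=(8-7)*7^2 mod 127 = 49, hash=63+49 mod 127 = 112 <-- target
Option C: s[1]='g'->'f', delta=(6-7)*7^2 mod 127 = 78, hash=63+78 mod 127 = 14
Option D: s[3]='c'->'e', delta=(5-3)*7^0 mod 127 = 2, hash=63+2 mod 127 = 65

Answer: B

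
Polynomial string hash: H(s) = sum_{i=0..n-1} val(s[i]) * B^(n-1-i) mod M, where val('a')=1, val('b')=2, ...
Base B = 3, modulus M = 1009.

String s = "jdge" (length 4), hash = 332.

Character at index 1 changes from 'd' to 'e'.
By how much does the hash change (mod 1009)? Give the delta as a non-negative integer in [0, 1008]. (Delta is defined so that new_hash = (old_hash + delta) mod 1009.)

Delta formula: (val(new) - val(old)) * B^(n-1-k) mod M
  val('e') - val('d') = 5 - 4 = 1
  B^(n-1-k) = 3^2 mod 1009 = 9
  Delta = 1 * 9 mod 1009 = 9

Answer: 9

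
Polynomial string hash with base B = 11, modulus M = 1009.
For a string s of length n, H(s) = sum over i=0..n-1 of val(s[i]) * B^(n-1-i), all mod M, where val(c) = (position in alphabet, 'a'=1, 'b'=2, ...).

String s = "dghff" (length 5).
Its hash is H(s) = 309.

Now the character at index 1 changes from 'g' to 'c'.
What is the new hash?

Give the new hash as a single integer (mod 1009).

Answer: 30

Derivation:
val('g') = 7, val('c') = 3
Position k = 1, exponent = n-1-k = 3
B^3 mod M = 11^3 mod 1009 = 322
Delta = (3 - 7) * 322 mod 1009 = 730
New hash = (309 + 730) mod 1009 = 30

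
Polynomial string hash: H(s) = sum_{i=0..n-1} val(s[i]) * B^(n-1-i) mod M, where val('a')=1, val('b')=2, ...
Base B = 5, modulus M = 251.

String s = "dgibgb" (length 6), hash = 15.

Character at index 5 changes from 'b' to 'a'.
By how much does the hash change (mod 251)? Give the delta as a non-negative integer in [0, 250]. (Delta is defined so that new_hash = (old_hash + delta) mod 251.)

Delta formula: (val(new) - val(old)) * B^(n-1-k) mod M
  val('a') - val('b') = 1 - 2 = -1
  B^(n-1-k) = 5^0 mod 251 = 1
  Delta = -1 * 1 mod 251 = 250

Answer: 250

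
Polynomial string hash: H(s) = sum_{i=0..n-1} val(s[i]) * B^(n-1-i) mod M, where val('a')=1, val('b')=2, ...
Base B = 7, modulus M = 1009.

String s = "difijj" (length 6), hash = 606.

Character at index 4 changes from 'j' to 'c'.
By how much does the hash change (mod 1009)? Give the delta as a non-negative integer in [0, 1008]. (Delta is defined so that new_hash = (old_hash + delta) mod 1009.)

Answer: 960

Derivation:
Delta formula: (val(new) - val(old)) * B^(n-1-k) mod M
  val('c') - val('j') = 3 - 10 = -7
  B^(n-1-k) = 7^1 mod 1009 = 7
  Delta = -7 * 7 mod 1009 = 960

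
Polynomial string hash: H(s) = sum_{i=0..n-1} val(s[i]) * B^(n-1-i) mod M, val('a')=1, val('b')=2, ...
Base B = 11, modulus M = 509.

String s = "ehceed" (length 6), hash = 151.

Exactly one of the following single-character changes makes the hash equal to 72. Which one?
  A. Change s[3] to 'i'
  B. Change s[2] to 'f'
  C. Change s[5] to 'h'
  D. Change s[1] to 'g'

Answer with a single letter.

Option A: s[3]='e'->'i', delta=(9-5)*11^2 mod 509 = 484, hash=151+484 mod 509 = 126
Option B: s[2]='c'->'f', delta=(6-3)*11^3 mod 509 = 430, hash=151+430 mod 509 = 72 <-- target
Option C: s[5]='d'->'h', delta=(8-4)*11^0 mod 509 = 4, hash=151+4 mod 509 = 155
Option D: s[1]='h'->'g', delta=(7-8)*11^4 mod 509 = 120, hash=151+120 mod 509 = 271

Answer: B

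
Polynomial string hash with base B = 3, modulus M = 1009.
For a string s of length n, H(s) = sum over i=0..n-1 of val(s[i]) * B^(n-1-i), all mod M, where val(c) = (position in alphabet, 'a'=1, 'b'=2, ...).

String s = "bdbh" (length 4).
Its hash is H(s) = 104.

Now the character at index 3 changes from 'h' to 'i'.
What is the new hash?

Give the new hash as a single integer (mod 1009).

val('h') = 8, val('i') = 9
Position k = 3, exponent = n-1-k = 0
B^0 mod M = 3^0 mod 1009 = 1
Delta = (9 - 8) * 1 mod 1009 = 1
New hash = (104 + 1) mod 1009 = 105

Answer: 105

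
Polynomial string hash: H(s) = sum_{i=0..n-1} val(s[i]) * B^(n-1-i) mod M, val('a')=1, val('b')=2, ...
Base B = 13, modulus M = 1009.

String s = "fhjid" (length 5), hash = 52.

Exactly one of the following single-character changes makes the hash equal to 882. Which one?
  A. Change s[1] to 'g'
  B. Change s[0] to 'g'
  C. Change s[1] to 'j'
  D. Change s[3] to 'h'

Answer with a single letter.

Answer: A

Derivation:
Option A: s[1]='h'->'g', delta=(7-8)*13^3 mod 1009 = 830, hash=52+830 mod 1009 = 882 <-- target
Option B: s[0]='f'->'g', delta=(7-6)*13^4 mod 1009 = 309, hash=52+309 mod 1009 = 361
Option C: s[1]='h'->'j', delta=(10-8)*13^3 mod 1009 = 358, hash=52+358 mod 1009 = 410
Option D: s[3]='i'->'h', delta=(8-9)*13^1 mod 1009 = 996, hash=52+996 mod 1009 = 39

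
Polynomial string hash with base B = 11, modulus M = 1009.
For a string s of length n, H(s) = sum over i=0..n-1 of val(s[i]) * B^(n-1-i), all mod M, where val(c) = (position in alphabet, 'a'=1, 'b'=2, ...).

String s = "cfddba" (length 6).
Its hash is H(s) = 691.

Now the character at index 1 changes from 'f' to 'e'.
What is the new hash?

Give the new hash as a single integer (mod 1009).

val('f') = 6, val('e') = 5
Position k = 1, exponent = n-1-k = 4
B^4 mod M = 11^4 mod 1009 = 515
Delta = (5 - 6) * 515 mod 1009 = 494
New hash = (691 + 494) mod 1009 = 176

Answer: 176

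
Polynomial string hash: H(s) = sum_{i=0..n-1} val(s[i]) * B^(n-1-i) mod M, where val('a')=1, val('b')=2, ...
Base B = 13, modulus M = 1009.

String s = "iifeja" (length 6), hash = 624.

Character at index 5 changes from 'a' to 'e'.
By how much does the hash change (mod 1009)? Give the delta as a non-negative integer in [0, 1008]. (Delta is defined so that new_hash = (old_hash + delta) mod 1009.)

Delta formula: (val(new) - val(old)) * B^(n-1-k) mod M
  val('e') - val('a') = 5 - 1 = 4
  B^(n-1-k) = 13^0 mod 1009 = 1
  Delta = 4 * 1 mod 1009 = 4

Answer: 4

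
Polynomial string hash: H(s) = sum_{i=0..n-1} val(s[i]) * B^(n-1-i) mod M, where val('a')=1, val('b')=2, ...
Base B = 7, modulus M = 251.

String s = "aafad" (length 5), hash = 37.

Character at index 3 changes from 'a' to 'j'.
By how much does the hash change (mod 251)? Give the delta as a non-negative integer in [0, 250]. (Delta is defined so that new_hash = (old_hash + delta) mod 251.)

Delta formula: (val(new) - val(old)) * B^(n-1-k) mod M
  val('j') - val('a') = 10 - 1 = 9
  B^(n-1-k) = 7^1 mod 251 = 7
  Delta = 9 * 7 mod 251 = 63

Answer: 63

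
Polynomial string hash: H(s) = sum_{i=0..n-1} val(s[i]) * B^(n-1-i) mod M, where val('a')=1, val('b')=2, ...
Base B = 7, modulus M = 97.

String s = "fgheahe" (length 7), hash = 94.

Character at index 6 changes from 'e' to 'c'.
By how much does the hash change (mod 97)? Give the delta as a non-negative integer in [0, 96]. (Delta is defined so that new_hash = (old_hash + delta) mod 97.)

Answer: 95

Derivation:
Delta formula: (val(new) - val(old)) * B^(n-1-k) mod M
  val('c') - val('e') = 3 - 5 = -2
  B^(n-1-k) = 7^0 mod 97 = 1
  Delta = -2 * 1 mod 97 = 95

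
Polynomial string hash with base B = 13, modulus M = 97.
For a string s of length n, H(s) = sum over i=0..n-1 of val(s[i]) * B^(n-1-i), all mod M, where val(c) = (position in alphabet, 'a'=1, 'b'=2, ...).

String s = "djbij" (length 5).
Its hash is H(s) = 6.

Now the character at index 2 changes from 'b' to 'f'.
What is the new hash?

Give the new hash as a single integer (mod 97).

Answer: 3

Derivation:
val('b') = 2, val('f') = 6
Position k = 2, exponent = n-1-k = 2
B^2 mod M = 13^2 mod 97 = 72
Delta = (6 - 2) * 72 mod 97 = 94
New hash = (6 + 94) mod 97 = 3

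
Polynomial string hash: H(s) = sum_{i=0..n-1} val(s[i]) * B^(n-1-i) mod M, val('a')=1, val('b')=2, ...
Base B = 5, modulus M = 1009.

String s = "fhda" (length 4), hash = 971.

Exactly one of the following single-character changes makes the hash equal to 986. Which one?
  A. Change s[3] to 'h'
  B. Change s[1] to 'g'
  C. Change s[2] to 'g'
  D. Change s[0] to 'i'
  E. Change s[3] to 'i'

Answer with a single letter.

Answer: C

Derivation:
Option A: s[3]='a'->'h', delta=(8-1)*5^0 mod 1009 = 7, hash=971+7 mod 1009 = 978
Option B: s[1]='h'->'g', delta=(7-8)*5^2 mod 1009 = 984, hash=971+984 mod 1009 = 946
Option C: s[2]='d'->'g', delta=(7-4)*5^1 mod 1009 = 15, hash=971+15 mod 1009 = 986 <-- target
Option D: s[0]='f'->'i', delta=(9-6)*5^3 mod 1009 = 375, hash=971+375 mod 1009 = 337
Option E: s[3]='a'->'i', delta=(9-1)*5^0 mod 1009 = 8, hash=971+8 mod 1009 = 979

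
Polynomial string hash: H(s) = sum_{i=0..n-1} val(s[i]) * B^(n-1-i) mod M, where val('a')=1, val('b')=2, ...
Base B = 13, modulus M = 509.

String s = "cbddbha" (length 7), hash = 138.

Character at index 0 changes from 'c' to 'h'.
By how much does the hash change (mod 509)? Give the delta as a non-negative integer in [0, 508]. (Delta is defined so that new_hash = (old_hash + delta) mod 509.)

Answer: 319

Derivation:
Delta formula: (val(new) - val(old)) * B^(n-1-k) mod M
  val('h') - val('c') = 8 - 3 = 5
  B^(n-1-k) = 13^6 mod 509 = 471
  Delta = 5 * 471 mod 509 = 319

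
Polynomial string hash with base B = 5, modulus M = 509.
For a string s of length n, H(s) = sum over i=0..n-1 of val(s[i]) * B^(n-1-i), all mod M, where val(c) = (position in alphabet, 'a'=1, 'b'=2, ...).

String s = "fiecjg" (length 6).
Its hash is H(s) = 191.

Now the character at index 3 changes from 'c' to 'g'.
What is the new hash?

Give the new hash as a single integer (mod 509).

Answer: 291

Derivation:
val('c') = 3, val('g') = 7
Position k = 3, exponent = n-1-k = 2
B^2 mod M = 5^2 mod 509 = 25
Delta = (7 - 3) * 25 mod 509 = 100
New hash = (191 + 100) mod 509 = 291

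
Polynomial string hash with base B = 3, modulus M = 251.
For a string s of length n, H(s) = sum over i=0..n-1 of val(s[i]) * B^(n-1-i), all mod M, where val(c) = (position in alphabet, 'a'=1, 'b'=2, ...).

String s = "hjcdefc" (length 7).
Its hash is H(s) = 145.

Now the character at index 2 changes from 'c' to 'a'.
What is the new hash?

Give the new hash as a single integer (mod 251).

Answer: 234

Derivation:
val('c') = 3, val('a') = 1
Position k = 2, exponent = n-1-k = 4
B^4 mod M = 3^4 mod 251 = 81
Delta = (1 - 3) * 81 mod 251 = 89
New hash = (145 + 89) mod 251 = 234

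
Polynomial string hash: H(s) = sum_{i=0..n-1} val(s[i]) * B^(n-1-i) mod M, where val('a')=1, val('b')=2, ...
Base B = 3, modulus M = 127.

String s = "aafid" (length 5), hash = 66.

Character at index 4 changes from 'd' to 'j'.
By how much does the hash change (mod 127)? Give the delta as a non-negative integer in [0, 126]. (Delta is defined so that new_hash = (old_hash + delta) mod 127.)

Answer: 6

Derivation:
Delta formula: (val(new) - val(old)) * B^(n-1-k) mod M
  val('j') - val('d') = 10 - 4 = 6
  B^(n-1-k) = 3^0 mod 127 = 1
  Delta = 6 * 1 mod 127 = 6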